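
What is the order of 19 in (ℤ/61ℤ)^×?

30

The order of 19 must divide φ(61) = 61 − 1 = 60 = 2^2 · 3 · 5.
Divisors of 60: 1, 2, 3, 4, 5, 6, 10, 12, 15, 20, 30, 60.
Evaluate successive powers at the divisors of 60:
19^1 ≡ 19
19^2 ≡ 56
19^3 ≡ 27
19^4 ≡ 25
19^5 ≡ 48
19^6 ≡ 58
19^10 ≡ 47
19^12 ≡ 9
19^15 ≡ 60
19^20 ≡ 13
19^30 ≡ 1
The smallest such exponent is 30, so the order of 19 is 30.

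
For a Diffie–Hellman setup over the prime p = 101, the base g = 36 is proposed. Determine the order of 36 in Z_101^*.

5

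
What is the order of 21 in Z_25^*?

5

ord(21) | φ(25) = φ(5^2) = 5·(5−1) = 20 = 2^2 · 5.
Divisors of 20: 1, 2, 4, 5, 10, 20.
Check 21^d mod 25 for each divisor in increasing order:
21^1 ≡ 21 (mod 25)
21^2 ≡ 16 (mod 25)
21^4 ≡ 6 (mod 25)
21^5 ≡ 1 (mod 25) ✓
The smallest such exponent is 5, so the order of 21 is 5.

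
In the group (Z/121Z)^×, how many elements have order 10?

φ(121) = φ(11^2) = 11·(11−1) = 110 = 2 · 5 · 11.
(Z/121Z)^× is cyclic (|G| = 110); a cyclic group of order m has exactly φ(d) elements of each order d | m, and none otherwise.
10 = 2 · 5 divides 110, and φ(10) = 4.

4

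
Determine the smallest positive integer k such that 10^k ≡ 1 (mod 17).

16

ord(10) | φ(17) = 17 − 1 = 16 = 2^4.
Divisors of 16: 1, 2, 4, 8, 16.
Test each divisor d:
10^1 ≡ 10 (mod 17)
10^2 ≡ 15 (mod 17)
10^4 ≡ 4 (mod 17)
10^8 ≡ 16 (mod 17)
10^16 ≡ 1 (mod 17) ✓
The smallest such exponent is 16, so the order of 10 is 16.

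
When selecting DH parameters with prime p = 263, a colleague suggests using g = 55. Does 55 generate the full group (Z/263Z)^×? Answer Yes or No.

Yes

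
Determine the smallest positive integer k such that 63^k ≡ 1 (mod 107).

106

By Lagrange's theorem, ord_107(63) divides φ(107) = 107 − 1 = 106 = 2 · 53.
Divisors of 106: 1, 2, 53, 106.
Evaluate successive powers at the divisors of 106:
63^1 ≡ 63 (mod 107)
63^2 ≡ 10 (mod 107)
63^53 ≡ 106 (mod 107)
63^106 ≡ 1 (mod 107) ✓
Therefore the multiplicative order of 63 modulo 107 is 106.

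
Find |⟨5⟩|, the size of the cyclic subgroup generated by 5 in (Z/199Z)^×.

33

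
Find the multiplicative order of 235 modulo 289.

272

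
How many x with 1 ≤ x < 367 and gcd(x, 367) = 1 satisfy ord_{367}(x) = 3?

φ(367) = 367 − 1 = 366 = 2 · 3 · 61.
(Z/367Z)^× is cyclic (|G| = 366); a cyclic group of order m has exactly φ(d) elements of each order d | m, and none otherwise.
3 | 366, and φ(3) = 3 − 1 = 2.

2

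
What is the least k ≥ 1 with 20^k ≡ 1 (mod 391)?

176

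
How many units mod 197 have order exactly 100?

0

φ(197) = 197 − 1 = 196 = 2^2 · 7^2.
In a cyclic group of order 196, there are φ(d) elements of order d for each divisor d of 196, and zero for non-divisors.
Since 100 ∤ 196, the count is 0.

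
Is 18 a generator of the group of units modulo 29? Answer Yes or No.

Yes

φ(29) = 29 − 1 = 28 = 2^2 · 7.
It suffices to check that the order of 18 is not a proper divisor of 28: compute 18^(28/q) for q ∈ {2, 7}.
18^14 ≡ 28 (mod 29)  [q = 2: ≢ 1 ✓]
18^4 ≡ 25 (mod 29)  [q = 7: ≢ 1 ✓]
All checks pass, so 18 has order 28 and is a primitive root modulo 29.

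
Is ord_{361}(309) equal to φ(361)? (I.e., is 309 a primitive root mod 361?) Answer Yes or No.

No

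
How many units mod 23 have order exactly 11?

10

φ(23) = 23 − 1 = 22 = 2 · 11.
(Z/23Z)^× is cyclic (|G| = 22); a cyclic group of order m has exactly φ(d) elements of each order d | m, and none otherwise.
11 | 22, and φ(11) = 11 − 1 = 10.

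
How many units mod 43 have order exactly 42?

φ(43) = 43 − 1 = 42 = 2 · 3 · 7.
(Z/43Z)^× is cyclic (|G| = 42); a cyclic group of order m has exactly φ(d) elements of each order d | m, and none otherwise.
42 = 2 · 3 · 7 divides 42, and φ(42) = 12.

12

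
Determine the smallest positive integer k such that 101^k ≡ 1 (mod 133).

18

ord(101) | φ(133) = φ(7·19) = (7−1)·(19−1) = 6·18 = 108 = 2^2 · 3^3.
Divisors of 108: 1, 2, 3, 4, 6, 9, 12, 18, 27, 36, 54, 108.
Check 101^d mod 133 for each divisor in increasing order:
101^1 ≡ 101 (mod 133)
101^2 ≡ 93 (mod 133)
101^3 ≡ 83 (mod 133)
101^4 ≡ 4 (mod 133)
101^6 ≡ 106 (mod 133)
101^9 ≡ 20 (mod 133)
101^12 ≡ 64 (mod 133)
101^18 ≡ 1 (mod 133) ✓
So ord_133(101) = 18.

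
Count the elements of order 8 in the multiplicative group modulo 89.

φ(89) = 89 − 1 = 88 = 2^3 · 11.
(Z/89Z)^× is cyclic (|G| = 88); a cyclic group of order m has exactly φ(d) elements of each order d | m, and none otherwise.
8 = 2^3 divides 88, and φ(8) = 4.

4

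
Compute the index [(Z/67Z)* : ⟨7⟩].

1

Since 7 ∈ (Z/67Z)^×, its order divides φ(67) = 67 − 1 = 66 = 2 · 3 · 11.
Divisors of 66: 1, 2, 3, 6, 11, 22, 33, 66.
Compute 7^d (mod 67) for the divisors d until we hit 1:
7^1 ≡ 7 (mod 67)
7^2 ≡ 49 (mod 67)
7^3 ≡ 8 (mod 67)
7^6 ≡ 64 (mod 67)
7^11 ≡ 30 (mod 67)
7^22 ≡ 29 (mod 67)
7^33 ≡ 66 (mod 67)
7^66 ≡ 1 (mod 67) ✓
So ord_67(7) = 66, hence |⟨7⟩| = 66.
Index = |(Z/67Z)^×| / |⟨7⟩| = 66 / 66 = 1.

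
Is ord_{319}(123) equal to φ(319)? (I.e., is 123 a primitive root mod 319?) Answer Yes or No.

319 = 11 · 29 is a product of two distinct odd primes, so (Z/319Z)^× ≅ (Z/11Z)^× × (Z/29Z)^× is not cyclic.
No primitive root modulo 319 exists; in particular 123 is not one.

No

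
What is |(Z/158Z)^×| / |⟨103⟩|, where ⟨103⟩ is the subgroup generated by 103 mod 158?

13

Since 103 ∈ (Z/158Z)^×, its order divides φ(158) = φ(2)·φ(79) = 1·78 = 78 = 2 · 3 · 13.
Divisors of 78: 1, 2, 3, 6, 13, 26, 39, 78.
Evaluate successive powers at the divisors of 78:
103^1 ≡ 103
103^2 ≡ 23
103^3 ≡ 157
103^6 ≡ 1
The order of 103 is 6, so the subgroup it generates has 6 elements.
The index is φ(158) / ord(103) = 78 / 6 = 13.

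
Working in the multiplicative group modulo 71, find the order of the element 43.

35

By Lagrange's theorem, ord_71(43) divides φ(71) = 71 − 1 = 70 = 2 · 5 · 7.
Divisors of 70: 1, 2, 5, 7, 10, 14, 35, 70.
Evaluate successive powers at the divisors of 70:
43^1 ≡ 43
43^2 ≡ 3
43^5 ≡ 32
43^7 ≡ 25
43^10 ≡ 30
43^14 ≡ 57
43^35 ≡ 1
So ord_71(43) = 35.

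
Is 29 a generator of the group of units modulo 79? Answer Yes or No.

Yes

φ(79) = 79 − 1 = 78 = 2 · 3 · 13.
It suffices to check that the order of 29 is not a proper divisor of 78: compute 29^(78/q) for q ∈ {2, 3, 13}.
29^39 ≡ 78 (mod 79)  [q = 2: ≢ 1 ✓]
29^26 ≡ 55 (mod 79)  [q = 3: ≢ 1 ✓]
29^6 ≡ 10 (mod 79)  [q = 13: ≢ 1 ✓]
All checks pass, so 29 has order 78 and is a primitive root modulo 79.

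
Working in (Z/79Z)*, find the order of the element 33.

26

The order of 33 must divide φ(79) = 79 − 1 = 78 = 2 · 3 · 13.
Divisors of 78: 1, 2, 3, 6, 13, 26, 39, 78.
Check 33^d mod 79 for each divisor in increasing order:
33^1 ≡ 33
33^2 ≡ 62
33^3 ≡ 71
33^6 ≡ 64
33^13 ≡ 78
33^26 ≡ 1
Therefore the multiplicative order of 33 modulo 79 is 26.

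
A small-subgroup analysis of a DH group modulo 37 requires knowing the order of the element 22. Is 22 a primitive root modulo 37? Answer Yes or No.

Yes

φ(37) = 37 − 1 = 36 = 2^2 · 3^2.
It suffices to check that the order of 22 is not a proper divisor of 36: compute 22^(36/q) for q ∈ {2, 3}.
22^18 ≡ 36 (mod 37)  [q = 2: ≢ 1 ✓]
22^12 ≡ 26 (mod 37)  [q = 3: ≢ 1 ✓]
Every test exponent gives a nontrivial residue, hence 22 generates the full group.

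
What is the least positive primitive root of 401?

3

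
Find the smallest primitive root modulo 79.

3

φ(79) = 79 − 1 = 78 = 2 · 3 · 13.
Test candidates g = 2, 3, … against the prime factors q ∈ {2, 3, 13} of φ(79): g is a generator iff g^(78/q) ≢ 1 for every such q.
g = 2: 2^39 ≡ 1 — hits 1, so not a primitive root.
g = 3: 3^39 ≡ 78; 3^26 ≡ 23; 3^6 ≡ 18 — none is 1, so 3 is a primitive root.
Hence the least primitive root of 79 is 3.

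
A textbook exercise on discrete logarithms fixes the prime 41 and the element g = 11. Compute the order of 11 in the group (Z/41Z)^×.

The order of 11 must divide φ(41) = 41 − 1 = 40 = 2^3 · 5.
Divisors of 40: 1, 2, 4, 5, 8, 10, 20, 40.
Compute 11^d (mod 41) for the divisors d until we hit 1:
11^1 ≡ 11 (mod 41)
11^2 ≡ 39 (mod 41)
11^4 ≡ 4 (mod 41)
11^5 ≡ 3 (mod 41)
11^8 ≡ 16 (mod 41)
11^10 ≡ 9 (mod 41)
11^20 ≡ 40 (mod 41)
11^40 ≡ 1 (mod 41) ✓
The smallest such exponent is 40, so the order of 11 is 40.

40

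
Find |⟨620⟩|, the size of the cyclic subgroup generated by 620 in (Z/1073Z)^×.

252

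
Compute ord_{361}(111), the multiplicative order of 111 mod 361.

171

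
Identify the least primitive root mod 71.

7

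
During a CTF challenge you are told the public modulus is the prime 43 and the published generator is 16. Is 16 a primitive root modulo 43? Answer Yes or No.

φ(43) = 43 − 1 = 42 = 2 · 3 · 7.
It suffices to check that the order of 16 is not a proper divisor of 42: compute 16^(42/q) for q ∈ {2, 3, 7}.
16^21 ≡ 1 (mod 43)  [q = 2: ≡ 1 ✗]
16^14 ≡ 1 (mod 43)  [q = 3: ≡ 1 ✗]
16^6 ≡ 35 (mod 43)  [q = 7: ≢ 1 ✓]
Since 16^21 ≡ 1, the order of 16 divides 21 < 42, so 16 is not a primitive root.

No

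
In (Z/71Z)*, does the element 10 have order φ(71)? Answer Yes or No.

φ(71) = 71 − 1 = 70 = 2 · 5 · 7.
Test 10^(70/q) mod 71 for each prime factor q of 70:
10^35 ≡ 1 (mod 71)  [q = 2: ≡ 1 ✗]
10^14 ≡ 25 (mod 71)  [q = 5: ≢ 1 ✓]
10^10 ≡ 30 (mod 71)  [q = 7: ≢ 1 ✓]
The check at q = 2 fails, so 10 generates a proper subgroup.

No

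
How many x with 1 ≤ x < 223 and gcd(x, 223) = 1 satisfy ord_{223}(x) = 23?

φ(223) = 223 − 1 = 222 = 2 · 3 · 37.
Since (Z/223Z)^× is cyclic of order 222, the number of elements of order d is φ(d) when d | 222 and 0 otherwise.
Since 23 ∤ 222, the count is 0.

0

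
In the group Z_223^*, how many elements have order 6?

φ(223) = 223 − 1 = 222 = 2 · 3 · 37.
Since (Z/223Z)^× is cyclic of order 222, the number of elements of order d is φ(d) when d | 222 and 0 otherwise.
6 = 2 · 3 divides 222, and φ(6) = 2.

2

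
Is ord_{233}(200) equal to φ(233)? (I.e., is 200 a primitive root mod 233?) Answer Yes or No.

φ(233) = 233 − 1 = 232 = 2^3 · 29.
It suffices to check that the order of 200 is not a proper divisor of 232: compute 200^(232/q) for q ∈ {2, 29}.
200^116 ≡ 1 (mod 233)  [q = 2: ≡ 1 ✗]
200^8 ≡ 71 (mod 233)  [q = 29: ≢ 1 ✓]
200^116 ≡ 1 shows ord(200) | 116, strictly less than φ(233); not a primitive root.

No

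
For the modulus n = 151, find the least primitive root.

6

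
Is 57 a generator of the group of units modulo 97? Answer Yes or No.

Yes

φ(97) = 97 − 1 = 96 = 2^5 · 3.
57 is a primitive root mod 97 iff 57^(φ(97)/q) ≢ 1 for every prime q | φ(97), i.e. q ∈ {2, 3}.
57^48 ≡ 96 (mod 97)  [q = 2: ≢ 1 ✓]
57^32 ≡ 35 (mod 97)  [q = 3: ≢ 1 ✓]
All checks pass, so 57 has order 96 and is a primitive root modulo 97.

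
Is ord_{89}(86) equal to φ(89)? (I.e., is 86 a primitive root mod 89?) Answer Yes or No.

Yes

φ(89) = 89 − 1 = 88 = 2^3 · 11.
An element g generates (Z/89Z)^× iff g^(88/q) ≢ 1 (mod 89) for each prime q ∈ {2, 11}.
86^44 ≡ 88 (mod 89)  [q = 2: ≢ 1 ✓]
86^8 ≡ 64 (mod 89)  [q = 11: ≢ 1 ✓]
None equal 1, so ord_89(86) = 88: 86 is a primitive root.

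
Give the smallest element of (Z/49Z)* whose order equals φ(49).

3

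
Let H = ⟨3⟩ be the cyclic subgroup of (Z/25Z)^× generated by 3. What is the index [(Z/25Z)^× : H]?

Since 3 ∈ (Z/25Z)^×, its order divides φ(25) = φ(5^2) = 5·(5−1) = 20 = 2^2 · 5.
Divisors of 20: 1, 2, 4, 5, 10, 20.
Check 3^d mod 25 for each divisor in increasing order:
3^1 ≡ 3 (mod 25)
3^2 ≡ 9 (mod 25)
3^4 ≡ 6 (mod 25)
3^5 ≡ 18 (mod 25)
3^10 ≡ 24 (mod 25)
3^20 ≡ 1 (mod 25) ✓
Thus |⟨3⟩| = ord(3) = 20.
Index = |(Z/25Z)^×| / |⟨3⟩| = 20 / 20 = 1.

1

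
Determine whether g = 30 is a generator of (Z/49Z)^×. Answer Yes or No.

φ(49) = φ(7^2) = 7·(7−1) = 42 = 2 · 3 · 7.
An element g generates (Z/49Z)^× iff g^(42/q) ≢ 1 (mod 49) for each prime q ∈ {2, 3, 7}.
30^21 ≡ 1 (mod 49)  [q = 2: ≡ 1 ✗]
30^14 ≡ 18 (mod 49)  [q = 3: ≢ 1 ✓]
30^6 ≡ 1 (mod 49)  [q = 7: ≡ 1 ✗]
The check at q = 2 fails, so 30 generates a proper subgroup.

No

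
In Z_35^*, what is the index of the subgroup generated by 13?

6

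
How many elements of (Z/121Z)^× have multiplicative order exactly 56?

0

φ(121) = φ(11^2) = 11·(11−1) = 110 = 2 · 5 · 11.
(Z/121Z)^× is cyclic (|G| = 110); a cyclic group of order m has exactly φ(d) elements of each order d | m, and none otherwise.
56 does not divide 110, so no element of (Z/121Z)^× has order 56.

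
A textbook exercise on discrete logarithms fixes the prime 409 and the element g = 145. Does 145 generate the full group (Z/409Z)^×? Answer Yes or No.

Yes

φ(409) = 409 − 1 = 408 = 2^3 · 3 · 17.
It suffices to check that the order of 145 is not a proper divisor of 408: compute 145^(408/q) for q ∈ {2, 3, 17}.
145^204 ≡ 408 (mod 409)  [q = 2: ≢ 1 ✓]
145^136 ≡ 53 (mod 409)  [q = 3: ≢ 1 ✓]
145^24 ≡ 69 (mod 409)  [q = 17: ≢ 1 ✓]
Every test exponent gives a nontrivial residue, hence 145 generates the full group.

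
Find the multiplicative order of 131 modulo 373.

Since 131 ∈ (Z/373Z)^×, its order divides φ(373) = 373 − 1 = 372 = 2^2 · 3 · 31.
Divisors of 372: 1, 2, 3, 4, 6, 12, 31, 62, 93, 124, 186, 372.
Test each divisor d:
131^1 ≡ 131 (mod 373)
131^2 ≡ 3 (mod 373)
131^3 ≡ 20 (mod 373)
131^4 ≡ 9 (mod 373)
131^6 ≡ 27 (mod 373)
131^12 ≡ 356 (mod 373)
131^31 ≡ 173 (mod 373)
131^62 ≡ 89 (mod 373)
131^93 ≡ 104 (mod 373)
131^124 ≡ 88 (mod 373)
131^186 ≡ 372 (mod 373)
131^372 ≡ 1 (mod 373) ✓
The smallest such exponent is 372, so the order of 131 is 372.

372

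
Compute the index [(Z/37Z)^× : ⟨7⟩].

By Lagrange's theorem, ord_37(7) divides φ(37) = 37 − 1 = 36 = 2^2 · 3^2.
Divisors of 36: 1, 2, 3, 4, 6, 9, 12, 18, 36.
Check 7^d mod 37 for each divisor in increasing order:
7^1 ≡ 7 (mod 37)
7^2 ≡ 12 (mod 37)
7^3 ≡ 10 (mod 37)
7^4 ≡ 33 (mod 37)
7^6 ≡ 26 (mod 37)
7^9 ≡ 1 (mod 37) ✓
The order of 7 is 9, so the subgroup it generates has 9 elements.
[(Z/37Z)^× : ⟨7⟩] = 36/9 = 4.

4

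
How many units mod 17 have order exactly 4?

φ(17) = 17 − 1 = 16 = 2^4.
In a cyclic group of order 16, there are φ(d) elements of order d for each divisor d of 16, and zero for non-divisors.
4 = 2^2 divides 16, and φ(4) = 2.

2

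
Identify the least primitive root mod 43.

φ(43) = 43 − 1 = 42 = 2 · 3 · 7.
g is a primitive root iff g^(42/q) ≢ 1 (mod 43) for each prime q ∈ {2, 3, 7}.
g = 2: 2^21 ≡ 42; 2^14 ≡ 1 — hits 1, so not a primitive root.
g = 3: 3^21 ≡ 42; 3^14 ≡ 36; 3^6 ≡ 41 — none is 1, so 3 is a primitive root.
So 3 is the smallest generator of (Z/43Z)^×.

3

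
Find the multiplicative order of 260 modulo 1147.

30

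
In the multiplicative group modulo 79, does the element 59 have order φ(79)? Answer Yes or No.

φ(79) = 79 − 1 = 78 = 2 · 3 · 13.
Test 59^(78/q) mod 79 for each prime factor q of 78:
59^39 ≡ 78 (mod 79)  [q = 2: ≢ 1 ✓]
59^26 ≡ 23 (mod 79)  [q = 3: ≢ 1 ✓]
59^6 ≡ 46 (mod 79)  [q = 13: ≢ 1 ✓]
None equal 1, so ord_79(59) = 78: 59 is a primitive root.

Yes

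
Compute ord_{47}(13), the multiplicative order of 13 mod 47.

46

ord(13) | φ(47) = 47 − 1 = 46 = 2 · 23.
Divisors of 46: 1, 2, 23, 46.
Check 13^d mod 47 for each divisor in increasing order:
13^1 ≡ 13 (mod 47)
13^2 ≡ 28 (mod 47)
13^23 ≡ 46 (mod 47)
13^46 ≡ 1 (mod 47) ✓
The smallest such exponent is 46, so the order of 13 is 46.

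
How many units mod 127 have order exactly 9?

6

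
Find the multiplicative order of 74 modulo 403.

30

By Lagrange's theorem, ord_403(74) divides φ(403) = φ(13·31) = (13−1)·(31−1) = 12·30 = 360 = 2^3 · 3^2 · 5.
Divisors of 360: 1, 2, 3, 4, 5, 6, 8, 9, 10, 12, 15, 18, 20, 24, 30, 36, 40, 45, 60, 72, 90, 120, 180, 360.
Check 74^d mod 403 for each divisor in increasing order:
74^1 ≡ 74
74^2 ≡ 237
74^3 ≡ 209
74^4 ≡ 152
74^5 ≡ 367
74^6 ≡ 157
74^8 ≡ 133
74^9 ≡ 170
74^10 ≡ 87
74^12 ≡ 66
74^15 ≡ 92
74^18 ≡ 287
74^20 ≡ 315
74^24 ≡ 326
74^30 ≡ 1
So ord_403(74) = 30.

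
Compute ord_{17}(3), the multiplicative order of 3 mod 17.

16

Since 3 ∈ (Z/17Z)^×, its order divides φ(17) = 17 − 1 = 16 = 2^4.
Divisors of 16: 1, 2, 4, 8, 16.
Test each divisor d:
3^1 ≡ 3
3^2 ≡ 9
3^4 ≡ 13
3^8 ≡ 16
3^16 ≡ 1
Therefore the multiplicative order of 3 modulo 17 is 16.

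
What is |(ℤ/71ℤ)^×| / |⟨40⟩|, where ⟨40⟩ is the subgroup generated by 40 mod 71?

2

ord(40) | φ(71) = 71 − 1 = 70 = 2 · 5 · 7.
Divisors of 70: 1, 2, 5, 7, 10, 14, 35, 70.
Evaluate successive powers at the divisors of 70:
40^1 ≡ 40
40^2 ≡ 38
40^5 ≡ 37
40^7 ≡ 57
40^10 ≡ 20
40^14 ≡ 54
40^35 ≡ 1
Thus |⟨40⟩| = ord(40) = 35.
[(Z/71Z)^× : ⟨40⟩] = 70/35 = 2.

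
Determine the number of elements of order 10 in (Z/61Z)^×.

4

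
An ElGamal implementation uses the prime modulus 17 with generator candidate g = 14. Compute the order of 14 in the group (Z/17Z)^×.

16

The order of 14 must divide φ(17) = 17 − 1 = 16 = 2^4.
Divisors of 16: 1, 2, 4, 8, 16.
Compute 14^d (mod 17) for the divisors d until we hit 1:
14^1 ≡ 14
14^2 ≡ 9
14^4 ≡ 13
14^8 ≡ 16
14^16 ≡ 1
Therefore the multiplicative order of 14 modulo 17 is 16.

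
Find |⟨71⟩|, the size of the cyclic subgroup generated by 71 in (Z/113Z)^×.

Since 71 ∈ (Z/113Z)^×, its order divides φ(113) = 113 − 1 = 112 = 2^4 · 7.
Divisors of 112: 1, 2, 4, 7, 8, 14, 16, 28, 56, 112.
Test each divisor d:
71^1 ≡ 71
71^2 ≡ 69
71^4 ≡ 15
71^7 ≡ 35
71^8 ≡ 112
71^14 ≡ 95
71^16 ≡ 1
Hence ord(71) = 16.

16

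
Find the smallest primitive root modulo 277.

5

φ(277) = 277 − 1 = 276 = 2^2 · 3 · 23.
Test candidates g = 2, 3, … against the prime factors q ∈ {2, 3, 23} of φ(277): g is a generator iff g^(276/q) ≢ 1 for every such q.
g = 2: 2^138 ≡ 276; 2^92 ≡ 1 — hits 1, so not a primitive root.
g = 3: 3^138 ≡ 1 — hits 1, so not a primitive root.
g = 4: 4^138 ≡ 1 — hits 1, so not a primitive root.
g = 5: 5^138 ≡ 276; 5^92 ≡ 116; 5^12 ≡ 27 — none is 1, so 5 is a primitive root.
So 5 is the smallest generator of (Z/277Z)^×.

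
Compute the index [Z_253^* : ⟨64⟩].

4

By Lagrange's theorem, ord_253(64) divides φ(253) = φ(11·23) = (11−1)·(23−1) = 10·22 = 220 = 2^2 · 5 · 11.
Divisors of 220: 1, 2, 4, 5, 10, 11, 20, 22, 44, 55, 110, 220.
Test each divisor d:
64^1 ≡ 64
64^2 ≡ 48
64^4 ≡ 27
64^5 ≡ 210
64^10 ≡ 78
64^11 ≡ 185
64^20 ≡ 12
64^22 ≡ 70
64^44 ≡ 93
64^55 ≡ 1
Thus |⟨64⟩| = ord(64) = 55.
Index = |(Z/253Z)^×| / |⟨64⟩| = 220 / 55 = 4.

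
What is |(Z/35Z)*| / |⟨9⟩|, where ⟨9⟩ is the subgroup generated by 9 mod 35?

4

ord(9) | φ(35) = φ(5·7) = (5−1)·(7−1) = 4·6 = 24 = 2^3 · 3.
Divisors of 24: 1, 2, 3, 4, 6, 8, 12, 24.
Test each divisor d:
9^1 ≡ 9 (mod 35)
9^2 ≡ 11 (mod 35)
9^3 ≡ 29 (mod 35)
9^4 ≡ 16 (mod 35)
9^6 ≡ 1 (mod 35) ✓
The order of 9 is 6, so the subgroup it generates has 6 elements.
The index is φ(35) / ord(9) = 24 / 6 = 4.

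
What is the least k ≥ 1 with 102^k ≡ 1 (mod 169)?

The order of 102 must divide φ(169) = φ(13^2) = 13·(13−1) = 156 = 2^2 · 3 · 13.
Divisors of 156: 1, 2, 3, 4, 6, 12, 13, 26, 39, 52, 78, 156.
Test each divisor d:
102^1 ≡ 102 (mod 169)
102^2 ≡ 95 (mod 169)
102^3 ≡ 57 (mod 169)
102^4 ≡ 68 (mod 169)
102^6 ≡ 38 (mod 169)
102^12 ≡ 92 (mod 169)
102^13 ≡ 89 (mod 169)
102^26 ≡ 147 (mod 169)
102^39 ≡ 70 (mod 169)
102^52 ≡ 146 (mod 169)
102^78 ≡ 168 (mod 169)
102^156 ≡ 1 (mod 169) ✓
Therefore the multiplicative order of 102 modulo 169 is 156.

156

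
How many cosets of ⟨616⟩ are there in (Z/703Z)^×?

18

Since 616 ∈ (Z/703Z)^×, its order divides φ(703) = φ(19·37) = (19−1)·(37−1) = 18·36 = 648 = 2^3 · 3^4.
Divisors of 648: 1, 2, 3, 4, 6, 8, 9, 12, 18, 24, 27, 36, 54, 72, 81, 108, 162, 216, 324, 648.
Evaluate successive powers at the divisors of 648:
616^1 ≡ 616 (mod 703)
616^2 ≡ 539 (mod 703)
616^3 ≡ 208 (mod 703)
616^4 ≡ 182 (mod 703)
616^6 ≡ 381 (mod 703)
616^8 ≡ 83 (mod 703)
616^9 ≡ 512 (mod 703)
616^12 ≡ 343 (mod 703)
616^18 ≡ 628 (mod 703)
616^24 ≡ 248 (mod 703)
616^27 ≡ 265 (mod 703)
616^36 ≡ 1 (mod 703) ✓
The order of 616 is 36, so the subgroup it generates has 36 elements.
The index is φ(703) / ord(616) = 648 / 36 = 18.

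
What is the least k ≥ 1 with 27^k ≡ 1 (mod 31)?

10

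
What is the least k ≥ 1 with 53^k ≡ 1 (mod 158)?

Since 53 ∈ (Z/158Z)^×, its order divides φ(158) = φ(2)·φ(79) = 1·78 = 78 = 2 · 3 · 13.
Divisors of 78: 1, 2, 3, 6, 13, 26, 39, 78.
Evaluate successive powers at the divisors of 78:
53^1 ≡ 53 (mod 158)
53^2 ≡ 123 (mod 158)
53^3 ≡ 41 (mod 158)
53^6 ≡ 101 (mod 158)
53^13 ≡ 135 (mod 158)
53^26 ≡ 55 (mod 158)
53^39 ≡ 157 (mod 158)
53^78 ≡ 1 (mod 158) ✓
Hence ord(53) = 78.

78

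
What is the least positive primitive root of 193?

5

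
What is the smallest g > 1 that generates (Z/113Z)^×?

φ(113) = 113 − 1 = 112 = 2^4 · 7.
Test candidates g = 2, 3, … against the prime factors q ∈ {2, 7} of φ(113): g is a generator iff g^(112/q) ≢ 1 for every such q.
g = 2: 2^56 ≡ 1 — hits 1, so not a primitive root.
g = 3: 3^56 ≡ 112; 3^16 ≡ 49 — none is 1, so 3 is a primitive root.
So 3 is the smallest generator of (Z/113Z)^×.

3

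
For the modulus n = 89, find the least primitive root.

3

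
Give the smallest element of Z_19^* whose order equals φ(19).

2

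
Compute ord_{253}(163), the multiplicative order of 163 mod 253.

55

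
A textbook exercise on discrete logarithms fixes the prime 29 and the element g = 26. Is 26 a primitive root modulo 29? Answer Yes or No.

Yes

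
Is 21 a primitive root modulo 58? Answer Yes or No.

φ(58) = φ(2)·φ(29) = 1·28 = 28 = 2^2 · 7.
It suffices to check that the order of 21 is not a proper divisor of 28: compute 21^(28/q) for q ∈ {2, 7}.
21^14 ≡ 57 (mod 58)  [q = 2: ≢ 1 ✓]
21^4 ≡ 7 (mod 58)  [q = 7: ≢ 1 ✓]
None equal 1, so ord_58(21) = 28: 21 is a primitive root.

Yes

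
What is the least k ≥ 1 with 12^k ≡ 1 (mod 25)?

By Lagrange's theorem, ord_25(12) divides φ(25) = φ(5^2) = 5·(5−1) = 20 = 2^2 · 5.
Divisors of 20: 1, 2, 4, 5, 10, 20.
Compute 12^d (mod 25) for the divisors d until we hit 1:
12^1 ≡ 12 (mod 25)
12^2 ≡ 19 (mod 25)
12^4 ≡ 11 (mod 25)
12^5 ≡ 7 (mod 25)
12^10 ≡ 24 (mod 25)
12^20 ≡ 1 (mod 25) ✓
Hence ord(12) = 20.

20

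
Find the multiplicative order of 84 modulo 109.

54

ord(84) | φ(109) = 109 − 1 = 108 = 2^2 · 3^3.
Divisors of 108: 1, 2, 3, 4, 6, 9, 12, 18, 27, 36, 54, 108.
Test each divisor d:
84^1 ≡ 84
84^2 ≡ 80
84^3 ≡ 71
84^4 ≡ 78
84^6 ≡ 27
84^9 ≡ 64
84^12 ≡ 75
84^18 ≡ 63
84^27 ≡ 108
84^36 ≡ 45
84^54 ≡ 1
Hence ord(84) = 54.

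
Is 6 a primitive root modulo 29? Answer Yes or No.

No

φ(29) = 29 − 1 = 28 = 2^2 · 7.
6 is a primitive root mod 29 iff 6^(φ(29)/q) ≢ 1 for every prime q | φ(29), i.e. q ∈ {2, 7}.
6^14 ≡ 1 (mod 29)  [q = 2: ≡ 1 ✗]
6^4 ≡ 20 (mod 29)  [q = 7: ≢ 1 ✓]
6^14 ≡ 1 shows ord(6) | 14, strictly less than φ(29); not a primitive root.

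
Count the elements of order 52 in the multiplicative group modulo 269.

0

φ(269) = 269 − 1 = 268 = 2^2 · 67.
In a cyclic group of order 268, there are φ(d) elements of order d for each divisor d of 268, and zero for non-divisors.
Since 52 ∤ 268, the count is 0.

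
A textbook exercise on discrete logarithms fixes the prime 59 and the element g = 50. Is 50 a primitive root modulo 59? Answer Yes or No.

Yes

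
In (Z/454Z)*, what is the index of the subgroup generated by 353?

The order of 353 must divide φ(454) = φ(2)·φ(227) = 1·226 = 226 = 2 · 113.
Divisors of 226: 1, 2, 113, 226.
Evaluate successive powers at the divisors of 226:
353^1 ≡ 353 (mod 454)
353^2 ≡ 213 (mod 454)
353^113 ≡ 453 (mod 454)
353^226 ≡ 1 (mod 454) ✓
Thus |⟨353⟩| = ord(353) = 226.
The index is φ(454) / ord(353) = 226 / 226 = 1.

1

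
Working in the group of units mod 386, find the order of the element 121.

Since 121 ∈ (Z/386Z)^×, its order divides φ(386) = φ(2)·φ(193) = 1·192 = 192 = 2^6 · 3.
Divisors of 192: 1, 2, 3, 4, 6, 8, 12, 16, 24, 32, 48, 64, 96, 192.
Compute 121^d (mod 386) for the divisors d until we hit 1:
121^1 ≡ 121 (mod 386)
121^2 ≡ 359 (mod 386)
121^3 ≡ 207 (mod 386)
121^4 ≡ 343 (mod 386)
121^6 ≡ 3 (mod 386)
121^8 ≡ 305 (mod 386)
121^12 ≡ 9 (mod 386)
121^16 ≡ 385 (mod 386)
121^24 ≡ 81 (mod 386)
121^32 ≡ 1 (mod 386) ✓
The smallest such exponent is 32, so the order of 121 is 32.

32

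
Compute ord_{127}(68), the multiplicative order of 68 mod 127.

9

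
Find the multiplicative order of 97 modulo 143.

60

By Lagrange's theorem, ord_143(97) divides φ(143) = φ(11·13) = (11−1)·(13−1) = 10·12 = 120 = 2^3 · 3 · 5.
Divisors of 120: 1, 2, 3, 4, 5, 6, 8, 10, 12, 15, 20, 24, 30, 40, 60, 120.
Test each divisor d:
97^1 ≡ 97
97^2 ≡ 114
97^3 ≡ 47
97^4 ≡ 126
97^5 ≡ 67
97^6 ≡ 64
97^8 ≡ 3
97^10 ≡ 56
97^12 ≡ 92
97^15 ≡ 34
97^20 ≡ 133
97^24 ≡ 27
97^30 ≡ 12
97^40 ≡ 100
97^60 ≡ 1
Hence ord(97) = 60.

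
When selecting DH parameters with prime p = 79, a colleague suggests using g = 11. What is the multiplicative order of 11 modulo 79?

ord(11) | φ(79) = 79 − 1 = 78 = 2 · 3 · 13.
Divisors of 78: 1, 2, 3, 6, 13, 26, 39, 78.
Evaluate successive powers at the divisors of 78:
11^1 ≡ 11 (mod 79)
11^2 ≡ 42 (mod 79)
11^3 ≡ 67 (mod 79)
11^6 ≡ 65 (mod 79)
11^13 ≡ 23 (mod 79)
11^26 ≡ 55 (mod 79)
11^39 ≡ 1 (mod 79) ✓
Hence ord(11) = 39.

39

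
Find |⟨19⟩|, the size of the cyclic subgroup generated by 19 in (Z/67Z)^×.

33

The order of 19 must divide φ(67) = 67 − 1 = 66 = 2 · 3 · 11.
Divisors of 66: 1, 2, 3, 6, 11, 22, 33, 66.
Evaluate successive powers at the divisors of 66:
19^1 ≡ 19 (mod 67)
19^2 ≡ 26 (mod 67)
19^3 ≡ 25 (mod 67)
19^6 ≡ 22 (mod 67)
19^11 ≡ 29 (mod 67)
19^22 ≡ 37 (mod 67)
19^33 ≡ 1 (mod 67) ✓
Therefore the multiplicative order of 19 modulo 67 is 33.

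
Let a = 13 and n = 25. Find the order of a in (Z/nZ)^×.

The order of 13 must divide φ(25) = φ(5^2) = 5·(5−1) = 20 = 2^2 · 5.
Divisors of 20: 1, 2, 4, 5, 10, 20.
Check 13^d mod 25 for each divisor in increasing order:
13^1 ≡ 13 (mod 25)
13^2 ≡ 19 (mod 25)
13^4 ≡ 11 (mod 25)
13^5 ≡ 18 (mod 25)
13^10 ≡ 24 (mod 25)
13^20 ≡ 1 (mod 25) ✓
Hence ord(13) = 20.

20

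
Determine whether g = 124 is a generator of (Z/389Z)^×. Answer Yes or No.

Yes

φ(389) = 389 − 1 = 388 = 2^2 · 97.
124 is a primitive root mod 389 iff 124^(φ(389)/q) ≢ 1 for every prime q | φ(389), i.e. q ∈ {2, 97}.
124^194 ≡ 388 (mod 389)  [q = 2: ≢ 1 ✓]
124^4 ≡ 13 (mod 389)  [q = 97: ≢ 1 ✓]
All checks pass, so 124 has order 388 and is a primitive root modulo 389.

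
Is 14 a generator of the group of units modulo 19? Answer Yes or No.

Yes

φ(19) = 19 − 1 = 18 = 2 · 3^2.
An element g generates (Z/19Z)^× iff g^(18/q) ≢ 1 (mod 19) for each prime q ∈ {2, 3}.
14^9 ≡ 18 (mod 19)  [q = 2: ≢ 1 ✓]
14^6 ≡ 7 (mod 19)  [q = 3: ≢ 1 ✓]
None equal 1, so ord_19(14) = 18: 14 is a primitive root.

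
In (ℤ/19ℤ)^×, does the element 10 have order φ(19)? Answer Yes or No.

Yes

φ(19) = 19 − 1 = 18 = 2 · 3^2.
An element g generates (Z/19Z)^× iff g^(18/q) ≢ 1 (mod 19) for each prime q ∈ {2, 3}.
10^9 ≡ 18 (mod 19)  [q = 2: ≢ 1 ✓]
10^6 ≡ 11 (mod 19)  [q = 3: ≢ 1 ✓]
All checks pass, so 10 has order 18 and is a primitive root modulo 19.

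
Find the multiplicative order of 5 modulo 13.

4

ord(5) | φ(13) = 13 − 1 = 12 = 2^2 · 3.
Divisors of 12: 1, 2, 3, 4, 6, 12.
Compute 5^d (mod 13) for the divisors d until we hit 1:
5^1 ≡ 5
5^2 ≡ 12
5^3 ≡ 8
5^4 ≡ 1
Therefore the multiplicative order of 5 modulo 13 is 4.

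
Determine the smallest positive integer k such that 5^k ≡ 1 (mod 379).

The order of 5 must divide φ(379) = 379 − 1 = 378 = 2 · 3^3 · 7.
Divisors of 378: 1, 2, 3, 6, 7, 9, 14, 18, 21, 27, 42, 54, 63, 126, 189, 378.
Evaluate successive powers at the divisors of 378:
5^1 ≡ 5 (mod 379)
5^2 ≡ 25 (mod 379)
5^3 ≡ 125 (mod 379)
5^6 ≡ 86 (mod 379)
5^7 ≡ 51 (mod 379)
5^9 ≡ 138 (mod 379)
5^14 ≡ 327 (mod 379)
5^18 ≡ 94 (mod 379)
5^21 ≡ 1 (mod 379) ✓
Hence ord(5) = 21.

21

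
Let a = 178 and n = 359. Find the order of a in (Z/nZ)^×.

358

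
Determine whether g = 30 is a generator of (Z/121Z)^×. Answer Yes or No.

φ(121) = φ(11^2) = 11·(11−1) = 110 = 2 · 5 · 11.
It suffices to check that the order of 30 is not a proper divisor of 110: compute 30^(110/q) for q ∈ {2, 5, 11}.
30^55 ≡ 120 (mod 121)  [q = 2: ≢ 1 ✓]
30^22 ≡ 9 (mod 121)  [q = 5: ≢ 1 ✓]
30^10 ≡ 12 (mod 121)  [q = 11: ≢ 1 ✓]
Every test exponent gives a nontrivial residue, hence 30 generates the full group.

Yes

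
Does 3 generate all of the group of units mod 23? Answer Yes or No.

No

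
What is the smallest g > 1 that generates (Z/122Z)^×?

φ(122) = φ(2)·φ(61) = 1·60 = 60 = 2^2 · 3 · 5.
g is a primitive root iff g^(60/q) ≢ 1 (mod 122) for each prime q ∈ {2, 3, 5}.
g = 2: gcd(2, 122) = 2 > 1, not a unit — skip.
g = 3: 3^30 ≡ 1 — hits 1, so not a primitive root.
g = 4: gcd(4, 122) = 2 > 1, not a unit — skip.
g = 5: 5^30 ≡ 1 — hits 1, so not a primitive root.
g = 6: gcd(6, 122) = 2 > 1, not a unit — skip.
g = 7: 7^30 ≡ 121; 7^20 ≡ 47; 7^12 ≡ 95 — none is 1, so 7 is a primitive root.
So 7 is the smallest generator of (Z/122Z)^×.

7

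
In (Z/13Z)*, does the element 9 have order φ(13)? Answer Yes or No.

No

φ(13) = 13 − 1 = 12 = 2^2 · 3.
It suffices to check that the order of 9 is not a proper divisor of 12: compute 9^(12/q) for q ∈ {2, 3}.
9^6 ≡ 1 (mod 13)  [q = 2: ≡ 1 ✗]
9^4 ≡ 9 (mod 13)  [q = 3: ≢ 1 ✓]
Since 9^6 ≡ 1, the order of 9 divides 6 < 12, so 9 is not a primitive root.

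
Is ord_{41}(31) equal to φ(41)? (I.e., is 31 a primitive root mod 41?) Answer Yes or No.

No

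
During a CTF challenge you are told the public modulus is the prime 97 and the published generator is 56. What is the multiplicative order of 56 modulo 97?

96

Since 56 ∈ (Z/97Z)^×, its order divides φ(97) = 97 − 1 = 96 = 2^5 · 3.
Divisors of 96: 1, 2, 3, 4, 6, 8, 12, 16, 24, 32, 48, 96.
Compute 56^d (mod 97) for the divisors d until we hit 1:
56^1 ≡ 56 (mod 97)
56^2 ≡ 32 (mod 97)
56^3 ≡ 46 (mod 97)
56^4 ≡ 54 (mod 97)
56^6 ≡ 79 (mod 97)
56^8 ≡ 6 (mod 97)
56^12 ≡ 33 (mod 97)
56^16 ≡ 36 (mod 97)
56^24 ≡ 22 (mod 97)
56^32 ≡ 35 (mod 97)
56^48 ≡ 96 (mod 97)
56^96 ≡ 1 (mod 97) ✓
So ord_97(56) = 96.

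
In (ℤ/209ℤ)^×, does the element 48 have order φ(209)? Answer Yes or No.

No

209 = 11 · 19 is a product of two distinct odd primes, so (Z/209Z)^× ≅ (Z/11Z)^× × (Z/19Z)^× is not cyclic.
No primitive root modulo 209 exists; in particular 48 is not one.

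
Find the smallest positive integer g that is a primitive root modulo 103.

φ(103) = 103 − 1 = 102 = 2 · 3 · 17.
Test candidates g = 2, 3, … against the prime factors q ∈ {2, 3, 17} of φ(103): g is a generator iff g^(102/q) ≢ 1 for every such q.
g = 2: 2^51 ≡ 1 — hits 1, so not a primitive root.
g = 3: 3^51 ≡ 102; 3^34 ≡ 1 — hits 1, so not a primitive root.
g = 4: 4^51 ≡ 1 — hits 1, so not a primitive root.
g = 5: 5^51 ≡ 102; 5^34 ≡ 56; 5^6 ≡ 72 — none is 1, so 5 is a primitive root.
The smallest primitive root modulo 103 is 5.

5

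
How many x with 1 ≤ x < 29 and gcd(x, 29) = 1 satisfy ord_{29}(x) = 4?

2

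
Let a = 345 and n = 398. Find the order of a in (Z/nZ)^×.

ord(345) | φ(398) = φ(2)·φ(199) = 1·198 = 198 = 2 · 3^2 · 11.
Divisors of 198: 1, 2, 3, 6, 9, 11, 18, 22, 33, 66, 99, 198.
Check 345^d mod 398 for each divisor in increasing order:
345^1 ≡ 345
345^2 ≡ 23
345^3 ≡ 373
345^6 ≡ 227
345^9 ≡ 295
345^11 ≡ 19
345^18 ≡ 261
345^22 ≡ 361
345^33 ≡ 93
345^66 ≡ 291
345^99 ≡ 397
345^198 ≡ 1
Hence ord(345) = 198.

198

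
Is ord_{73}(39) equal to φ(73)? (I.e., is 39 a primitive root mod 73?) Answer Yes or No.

Yes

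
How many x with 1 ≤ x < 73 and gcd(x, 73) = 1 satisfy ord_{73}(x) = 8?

φ(73) = 73 − 1 = 72 = 2^3 · 3^2.
In a cyclic group of order 72, there are φ(d) elements of order d for each divisor d of 72, and zero for non-divisors.
8 = 2^3 divides 72, and φ(8) = 4.

4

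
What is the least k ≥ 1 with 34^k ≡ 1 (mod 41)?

Since 34 ∈ (Z/41Z)^×, its order divides φ(41) = 41 − 1 = 40 = 2^3 · 5.
Divisors of 40: 1, 2, 4, 5, 8, 10, 20, 40.
Compute 34^d (mod 41) for the divisors d until we hit 1:
34^1 ≡ 34
34^2 ≡ 8
34^4 ≡ 23
34^5 ≡ 3
34^8 ≡ 37
34^10 ≡ 9
34^20 ≡ 40
34^40 ≡ 1
Hence ord(34) = 40.

40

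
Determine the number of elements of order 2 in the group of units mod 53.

1

φ(53) = 53 − 1 = 52 = 2^2 · 13.
Since (Z/53Z)^× is cyclic of order 52, the number of elements of order d is φ(d) when d | 52 and 0 otherwise.
2 | 52, and φ(2) = 2 − 1 = 1.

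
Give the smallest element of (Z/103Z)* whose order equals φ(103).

φ(103) = 103 − 1 = 102 = 2 · 3 · 17.
g is a primitive root iff g^(102/q) ≢ 1 (mod 103) for each prime q ∈ {2, 3, 17}.
g = 2: 2^51 ≡ 1 — hits 1, so not a primitive root.
g = 3: 3^51 ≡ 102; 3^34 ≡ 1 — hits 1, so not a primitive root.
g = 4: 4^51 ≡ 1 — hits 1, so not a primitive root.
g = 5: 5^51 ≡ 102; 5^34 ≡ 56; 5^6 ≡ 72 — none is 1, so 5 is a primitive root.
So 5 is the smallest generator of (Z/103Z)^×.

5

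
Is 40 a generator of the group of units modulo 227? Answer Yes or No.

φ(227) = 227 − 1 = 226 = 2 · 113.
40 is a primitive root mod 227 iff 40^(φ(227)/q) ≢ 1 for every prime q | φ(227), i.e. q ∈ {2, 113}.
40^113 ≡ 1 (mod 227)  [q = 2: ≡ 1 ✗]
40^2 ≡ 11 (mod 227)  [q = 113: ≢ 1 ✓]
Since 40^113 ≡ 1, the order of 40 divides 113 < 226, so 40 is not a primitive root.

No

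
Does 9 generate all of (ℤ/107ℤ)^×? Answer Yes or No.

No

φ(107) = 107 − 1 = 106 = 2 · 53.
9 is a primitive root mod 107 iff 9^(φ(107)/q) ≢ 1 for every prime q | φ(107), i.e. q ∈ {2, 53}.
9^53 ≡ 1 (mod 107)  [q = 2: ≡ 1 ✗]
9^2 ≡ 81 (mod 107)  [q = 53: ≢ 1 ✓]
The check at q = 2 fails, so 9 generates a proper subgroup.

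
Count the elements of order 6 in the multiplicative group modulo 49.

φ(49) = φ(7^2) = 7·(7−1) = 42 = 2 · 3 · 7.
(Z/49Z)^× is cyclic (|G| = 42); a cyclic group of order m has exactly φ(d) elements of each order d | m, and none otherwise.
6 = 2 · 3 divides 42, and φ(6) = 2.

2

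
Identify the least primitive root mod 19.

2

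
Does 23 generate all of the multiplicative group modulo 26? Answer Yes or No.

No

φ(26) = φ(2)·φ(13) = 1·12 = 12 = 2^2 · 3.
An element g generates (Z/26Z)^× iff g^(12/q) ≢ 1 (mod 26) for each prime q ∈ {2, 3}.
23^6 ≡ 1 (mod 26)  [q = 2: ≡ 1 ✗]
23^4 ≡ 3 (mod 26)  [q = 3: ≢ 1 ✓]
Since 23^6 ≡ 1, the order of 23 divides 6 < 12, so 23 is not a primitive root.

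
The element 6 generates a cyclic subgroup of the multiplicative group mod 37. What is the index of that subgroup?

Since 6 ∈ (Z/37Z)^×, its order divides φ(37) = 37 − 1 = 36 = 2^2 · 3^2.
Divisors of 36: 1, 2, 3, 4, 6, 9, 12, 18, 36.
Test each divisor d:
6^1 ≡ 6 (mod 37)
6^2 ≡ 36 (mod 37)
6^3 ≡ 31 (mod 37)
6^4 ≡ 1 (mod 37) ✓
The order of 6 is 4, so the subgroup it generates has 4 elements.
[(Z/37Z)^× : ⟨6⟩] = 36/4 = 9.

9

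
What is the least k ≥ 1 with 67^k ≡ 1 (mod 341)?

Since 67 ∈ (Z/341Z)^×, its order divides φ(341) = φ(11·31) = (11−1)·(31−1) = 10·30 = 300 = 2^2 · 3 · 5^2.
Divisors of 300: 1, 2, 3, 4, 5, 6, 10, 12, 15, 20, 25, 30, 50, 60, 75, 100, 150, 300.
Compute 67^d (mod 341) for the divisors d until we hit 1:
67^1 ≡ 67 (mod 341)
67^2 ≡ 56 (mod 341)
67^3 ≡ 1 (mod 341) ✓
Therefore the multiplicative order of 67 modulo 341 is 3.

3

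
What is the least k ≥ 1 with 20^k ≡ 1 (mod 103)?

102

By Lagrange's theorem, ord_103(20) divides φ(103) = 103 − 1 = 102 = 2 · 3 · 17.
Divisors of 102: 1, 2, 3, 6, 17, 34, 51, 102.
Evaluate successive powers at the divisors of 102:
20^1 ≡ 20
20^2 ≡ 91
20^3 ≡ 69
20^6 ≡ 23
20^17 ≡ 47
20^34 ≡ 46
20^51 ≡ 102
20^102 ≡ 1
The smallest such exponent is 102, so the order of 20 is 102.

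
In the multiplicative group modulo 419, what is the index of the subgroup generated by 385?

By Lagrange's theorem, ord_419(385) divides φ(419) = 419 − 1 = 418 = 2 · 11 · 19.
Divisors of 418: 1, 2, 11, 19, 22, 38, 209, 418.
Check 385^d mod 419 for each divisor in increasing order:
385^1 ≡ 385 (mod 419)
385^2 ≡ 318 (mod 419)
385^11 ≡ 284 (mod 419)
385^19 ≡ 350 (mod 419)
385^22 ≡ 208 (mod 419)
385^38 ≡ 152 (mod 419)
385^209 ≡ 418 (mod 419)
385^418 ≡ 1 (mod 419) ✓
Thus |⟨385⟩| = ord(385) = 418.
The index is φ(419) / ord(385) = 418 / 418 = 1.

1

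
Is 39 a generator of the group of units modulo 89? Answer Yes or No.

No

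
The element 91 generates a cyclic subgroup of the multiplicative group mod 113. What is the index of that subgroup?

By Lagrange's theorem, ord_113(91) divides φ(113) = 113 − 1 = 112 = 2^4 · 7.
Divisors of 112: 1, 2, 4, 7, 8, 14, 16, 28, 56, 112.
Evaluate successive powers at the divisors of 112:
91^1 ≡ 91 (mod 113)
91^2 ≡ 32 (mod 113)
91^4 ≡ 7 (mod 113)
91^7 ≡ 44 (mod 113)
91^8 ≡ 49 (mod 113)
91^14 ≡ 15 (mod 113)
91^16 ≡ 28 (mod 113)
91^28 ≡ 112 (mod 113)
91^56 ≡ 1 (mod 113) ✓
The order of 91 is 56, so the subgroup it generates has 56 elements.
The index is φ(113) / ord(91) = 112 / 56 = 2.

2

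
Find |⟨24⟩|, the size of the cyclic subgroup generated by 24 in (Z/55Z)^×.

ord(24) | φ(55) = φ(5·11) = (5−1)·(11−1) = 4·10 = 40 = 2^3 · 5.
Divisors of 40: 1, 2, 4, 5, 8, 10, 20, 40.
Test each divisor d:
24^1 ≡ 24
24^2 ≡ 26
24^4 ≡ 16
24^5 ≡ 54
24^8 ≡ 36
24^10 ≡ 1
So ord_55(24) = 10.

10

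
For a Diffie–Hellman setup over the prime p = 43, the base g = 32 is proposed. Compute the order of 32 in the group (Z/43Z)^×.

Since 32 ∈ (Z/43Z)^×, its order divides φ(43) = 43 − 1 = 42 = 2 · 3 · 7.
Divisors of 42: 1, 2, 3, 6, 7, 14, 21, 42.
Evaluate successive powers at the divisors of 42:
32^1 ≡ 32
32^2 ≡ 35
32^3 ≡ 2
32^6 ≡ 4
32^7 ≡ 42
32^14 ≡ 1
So ord_43(32) = 14.

14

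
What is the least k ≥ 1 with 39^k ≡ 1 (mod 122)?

30

Since 39 ∈ (Z/122Z)^×, its order divides φ(122) = φ(2)·φ(61) = 1·60 = 60 = 2^2 · 3 · 5.
Divisors of 60: 1, 2, 3, 4, 5, 6, 10, 12, 15, 20, 30, 60.
Evaluate successive powers at the divisors of 60:
39^1 ≡ 39
39^2 ≡ 57
39^3 ≡ 27
39^4 ≡ 77
39^5 ≡ 75
39^6 ≡ 119
39^10 ≡ 13
39^12 ≡ 9
39^15 ≡ 121
39^20 ≡ 47
39^30 ≡ 1
Hence ord(39) = 30.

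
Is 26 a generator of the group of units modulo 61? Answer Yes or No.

Yes

φ(61) = 61 − 1 = 60 = 2^2 · 3 · 5.
It suffices to check that the order of 26 is not a proper divisor of 60: compute 26^(60/q) for q ∈ {2, 3, 5}.
26^30 ≡ 60 (mod 61)  [q = 2: ≢ 1 ✓]
26^20 ≡ 13 (mod 61)  [q = 3: ≢ 1 ✓]
26^12 ≡ 9 (mod 61)  [q = 5: ≢ 1 ✓]
All checks pass, so 26 has order 60 and is a primitive root modulo 61.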